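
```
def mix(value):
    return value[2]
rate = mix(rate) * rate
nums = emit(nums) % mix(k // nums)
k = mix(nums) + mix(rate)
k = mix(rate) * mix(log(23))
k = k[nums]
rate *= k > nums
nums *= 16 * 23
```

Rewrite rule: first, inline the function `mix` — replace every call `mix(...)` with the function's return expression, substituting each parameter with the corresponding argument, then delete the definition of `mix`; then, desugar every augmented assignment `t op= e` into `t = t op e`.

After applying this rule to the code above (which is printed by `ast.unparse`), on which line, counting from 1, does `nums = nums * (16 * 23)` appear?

7

Transformed code:
rate = rate[2] * rate
nums = emit(nums) % (k // nums)[2]
k = nums[2] + rate[2]
k = rate[2] * log(23)[2]
k = k[nums]
rate = rate * (k > nums)
nums = nums * (16 * 23)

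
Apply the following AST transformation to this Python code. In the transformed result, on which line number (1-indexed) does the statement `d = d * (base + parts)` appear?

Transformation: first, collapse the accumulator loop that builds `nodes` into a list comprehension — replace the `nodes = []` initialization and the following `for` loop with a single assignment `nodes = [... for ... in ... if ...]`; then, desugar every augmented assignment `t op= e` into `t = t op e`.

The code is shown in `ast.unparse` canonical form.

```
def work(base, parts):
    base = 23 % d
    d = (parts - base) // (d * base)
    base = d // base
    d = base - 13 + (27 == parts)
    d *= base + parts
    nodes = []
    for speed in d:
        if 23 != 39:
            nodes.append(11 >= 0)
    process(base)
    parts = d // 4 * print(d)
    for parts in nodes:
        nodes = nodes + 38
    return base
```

6

Transformed code:
def work(base, parts):
    base = 23 % d
    d = (parts - base) // (d * base)
    base = d // base
    d = base - 13 + (27 == parts)
    d = d * (base + parts)
    nodes = [11 >= 0 for speed in d if 23 != 39]
    process(base)
    parts = d // 4 * print(d)
    for parts in nodes:
        nodes = nodes + 38
    return base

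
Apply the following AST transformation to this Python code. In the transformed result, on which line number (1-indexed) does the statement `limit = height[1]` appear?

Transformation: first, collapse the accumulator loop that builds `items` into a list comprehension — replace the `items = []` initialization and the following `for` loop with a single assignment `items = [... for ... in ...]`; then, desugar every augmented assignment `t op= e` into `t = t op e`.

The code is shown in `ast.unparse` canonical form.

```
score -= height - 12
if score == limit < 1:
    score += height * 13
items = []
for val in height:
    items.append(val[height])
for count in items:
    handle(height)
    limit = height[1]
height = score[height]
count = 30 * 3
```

Transformed code:
score = score - (height - 12)
if score == limit < 1:
    score = score + height * 13
items = [val[height] for val in height]
for count in items:
    handle(height)
    limit = height[1]
height = score[height]
count = 30 * 3

7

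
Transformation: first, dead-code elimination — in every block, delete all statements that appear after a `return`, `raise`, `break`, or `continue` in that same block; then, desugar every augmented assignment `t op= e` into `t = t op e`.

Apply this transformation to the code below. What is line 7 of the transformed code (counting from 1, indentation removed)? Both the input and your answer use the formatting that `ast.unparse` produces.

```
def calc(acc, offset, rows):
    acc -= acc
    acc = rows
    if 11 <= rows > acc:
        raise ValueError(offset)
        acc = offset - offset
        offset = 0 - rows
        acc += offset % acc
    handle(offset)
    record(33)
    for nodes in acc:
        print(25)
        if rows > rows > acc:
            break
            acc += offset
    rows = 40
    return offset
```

Transformed code:
def calc(acc, offset, rows):
    acc = acc - acc
    acc = rows
    if 11 <= rows > acc:
        raise ValueError(offset)
    handle(offset)
    record(33)
    for nodes in acc:
        print(25)
        if rows > rows > acc:
            break
    rows = 40
    return offset

record(33)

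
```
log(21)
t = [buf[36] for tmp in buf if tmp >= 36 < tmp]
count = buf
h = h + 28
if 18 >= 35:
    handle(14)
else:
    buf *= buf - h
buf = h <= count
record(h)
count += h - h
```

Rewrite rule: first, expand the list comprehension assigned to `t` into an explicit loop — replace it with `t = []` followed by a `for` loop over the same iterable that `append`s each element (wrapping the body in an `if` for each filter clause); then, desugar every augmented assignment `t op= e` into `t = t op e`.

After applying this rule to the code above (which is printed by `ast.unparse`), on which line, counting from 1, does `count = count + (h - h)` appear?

Transformed code:
log(21)
t = []
for tmp in buf:
    if tmp >= 36 < tmp:
        t.append(buf[36])
count = buf
h = h + 28
if 18 >= 35:
    handle(14)
else:
    buf = buf * (buf - h)
buf = h <= count
record(h)
count = count + (h - h)

14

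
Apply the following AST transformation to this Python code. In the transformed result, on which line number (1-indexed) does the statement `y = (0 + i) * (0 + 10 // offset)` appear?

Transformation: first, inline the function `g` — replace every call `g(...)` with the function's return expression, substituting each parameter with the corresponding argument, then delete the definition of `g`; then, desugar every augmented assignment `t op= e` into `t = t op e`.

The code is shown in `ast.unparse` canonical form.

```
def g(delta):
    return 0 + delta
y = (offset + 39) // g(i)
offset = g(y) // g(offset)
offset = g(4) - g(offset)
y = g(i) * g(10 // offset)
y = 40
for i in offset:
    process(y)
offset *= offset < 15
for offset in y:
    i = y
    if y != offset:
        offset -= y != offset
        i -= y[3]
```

4

Transformed code:
y = (offset + 39) // (0 + i)
offset = (0 + y) // (0 + offset)
offset = 0 + 4 - (0 + offset)
y = (0 + i) * (0 + 10 // offset)
y = 40
for i in offset:
    process(y)
offset = offset * (offset < 15)
for offset in y:
    i = y
    if y != offset:
        offset = offset - (y != offset)
        i = i - y[3]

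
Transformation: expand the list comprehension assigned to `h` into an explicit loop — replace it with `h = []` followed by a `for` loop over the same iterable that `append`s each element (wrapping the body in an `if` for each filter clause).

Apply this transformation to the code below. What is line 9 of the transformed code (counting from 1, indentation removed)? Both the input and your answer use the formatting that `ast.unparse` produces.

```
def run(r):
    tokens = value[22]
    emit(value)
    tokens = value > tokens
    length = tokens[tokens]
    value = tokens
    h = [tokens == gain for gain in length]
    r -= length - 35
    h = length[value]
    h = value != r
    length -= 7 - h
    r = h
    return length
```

Transformed code:
def run(r):
    tokens = value[22]
    emit(value)
    tokens = value > tokens
    length = tokens[tokens]
    value = tokens
    h = []
    for gain in length:
        h.append(tokens == gain)
    r -= length - 35
    h = length[value]
    h = value != r
    length -= 7 - h
    r = h
    return length

h.append(tokens == gain)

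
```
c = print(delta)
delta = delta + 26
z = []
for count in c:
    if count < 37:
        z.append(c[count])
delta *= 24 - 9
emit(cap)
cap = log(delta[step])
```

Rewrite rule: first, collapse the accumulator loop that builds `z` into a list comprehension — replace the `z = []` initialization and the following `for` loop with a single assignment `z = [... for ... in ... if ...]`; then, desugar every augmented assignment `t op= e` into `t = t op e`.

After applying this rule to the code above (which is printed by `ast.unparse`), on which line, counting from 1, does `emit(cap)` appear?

Transformed code:
c = print(delta)
delta = delta + 26
z = [c[count] for count in c if count < 37]
delta = delta * (24 - 9)
emit(cap)
cap = log(delta[step])

5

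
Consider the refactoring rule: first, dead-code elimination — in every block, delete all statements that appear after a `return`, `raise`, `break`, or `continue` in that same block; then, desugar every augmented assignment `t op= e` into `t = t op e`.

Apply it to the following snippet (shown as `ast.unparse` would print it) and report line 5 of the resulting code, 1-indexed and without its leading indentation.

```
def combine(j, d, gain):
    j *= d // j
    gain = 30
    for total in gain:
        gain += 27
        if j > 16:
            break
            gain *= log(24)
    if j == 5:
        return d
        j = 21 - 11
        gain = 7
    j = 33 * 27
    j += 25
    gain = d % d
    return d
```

Transformed code:
def combine(j, d, gain):
    j = j * (d // j)
    gain = 30
    for total in gain:
        gain = gain + 27
        if j > 16:
            break
    if j == 5:
        return d
    j = 33 * 27
    j = j + 25
    gain = d % d
    return d

gain = gain + 27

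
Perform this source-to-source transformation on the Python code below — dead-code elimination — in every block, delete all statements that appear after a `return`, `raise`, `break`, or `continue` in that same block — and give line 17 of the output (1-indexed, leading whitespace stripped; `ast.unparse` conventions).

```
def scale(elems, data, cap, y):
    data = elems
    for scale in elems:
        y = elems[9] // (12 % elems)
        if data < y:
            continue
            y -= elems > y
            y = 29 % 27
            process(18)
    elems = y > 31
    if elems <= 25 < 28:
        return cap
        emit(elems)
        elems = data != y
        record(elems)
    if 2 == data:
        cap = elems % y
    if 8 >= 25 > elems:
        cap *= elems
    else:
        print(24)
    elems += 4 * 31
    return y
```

Transformed code:
def scale(elems, data, cap, y):
    data = elems
    for scale in elems:
        y = elems[9] // (12 % elems)
        if data < y:
            continue
    elems = y > 31
    if elems <= 25 < 28:
        return cap
    if 2 == data:
        cap = elems % y
    if 8 >= 25 > elems:
        cap *= elems
    else:
        print(24)
    elems += 4 * 31
    return y

return y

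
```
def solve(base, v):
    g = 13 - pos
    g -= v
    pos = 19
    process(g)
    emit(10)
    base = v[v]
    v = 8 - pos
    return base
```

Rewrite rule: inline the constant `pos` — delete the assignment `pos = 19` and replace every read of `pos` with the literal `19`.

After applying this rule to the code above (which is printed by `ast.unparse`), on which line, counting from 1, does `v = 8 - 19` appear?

7

Transformed code:
def solve(base, v):
    g = 13 - 19
    g -= v
    process(g)
    emit(10)
    base = v[v]
    v = 8 - 19
    return base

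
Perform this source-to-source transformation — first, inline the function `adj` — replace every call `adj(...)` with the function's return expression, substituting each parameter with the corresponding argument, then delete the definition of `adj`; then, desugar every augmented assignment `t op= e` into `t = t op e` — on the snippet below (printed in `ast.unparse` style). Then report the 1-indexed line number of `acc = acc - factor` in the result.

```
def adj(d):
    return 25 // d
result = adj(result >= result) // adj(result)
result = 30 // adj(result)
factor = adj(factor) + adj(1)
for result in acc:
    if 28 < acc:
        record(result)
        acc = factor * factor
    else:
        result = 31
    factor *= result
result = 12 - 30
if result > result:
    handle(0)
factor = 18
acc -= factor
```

Transformed code:
result = 25 // (result >= result) // (25 // result)
result = 30 // (25 // result)
factor = 25 // factor + 25 // 1
for result in acc:
    if 28 < acc:
        record(result)
        acc = factor * factor
    else:
        result = 31
    factor = factor * result
result = 12 - 30
if result > result:
    handle(0)
factor = 18
acc = acc - factor

15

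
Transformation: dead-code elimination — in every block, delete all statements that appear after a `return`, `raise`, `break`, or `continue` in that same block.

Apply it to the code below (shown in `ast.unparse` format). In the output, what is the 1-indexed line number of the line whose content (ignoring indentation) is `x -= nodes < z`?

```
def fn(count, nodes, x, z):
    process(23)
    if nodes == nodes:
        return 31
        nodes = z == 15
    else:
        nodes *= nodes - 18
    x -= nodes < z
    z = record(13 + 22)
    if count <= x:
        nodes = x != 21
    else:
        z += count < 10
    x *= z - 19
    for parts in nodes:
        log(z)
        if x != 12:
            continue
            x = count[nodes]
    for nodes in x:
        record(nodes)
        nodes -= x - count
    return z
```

7

Transformed code:
def fn(count, nodes, x, z):
    process(23)
    if nodes == nodes:
        return 31
    else:
        nodes *= nodes - 18
    x -= nodes < z
    z = record(13 + 22)
    if count <= x:
        nodes = x != 21
    else:
        z += count < 10
    x *= z - 19
    for parts in nodes:
        log(z)
        if x != 12:
            continue
    for nodes in x:
        record(nodes)
        nodes -= x - count
    return z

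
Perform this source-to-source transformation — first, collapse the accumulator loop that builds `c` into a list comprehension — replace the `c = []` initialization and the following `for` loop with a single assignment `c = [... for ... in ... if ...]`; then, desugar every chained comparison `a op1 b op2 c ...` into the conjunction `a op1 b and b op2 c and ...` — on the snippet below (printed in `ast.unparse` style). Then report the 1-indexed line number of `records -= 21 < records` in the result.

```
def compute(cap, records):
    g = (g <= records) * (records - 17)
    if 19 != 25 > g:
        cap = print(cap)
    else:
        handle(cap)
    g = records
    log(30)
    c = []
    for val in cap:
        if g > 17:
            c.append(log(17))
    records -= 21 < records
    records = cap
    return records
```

10

Transformed code:
def compute(cap, records):
    g = (g <= records) * (records - 17)
    if 19 != 25 and 25 > g:
        cap = print(cap)
    else:
        handle(cap)
    g = records
    log(30)
    c = [log(17) for val in cap if g > 17]
    records -= 21 < records
    records = cap
    return records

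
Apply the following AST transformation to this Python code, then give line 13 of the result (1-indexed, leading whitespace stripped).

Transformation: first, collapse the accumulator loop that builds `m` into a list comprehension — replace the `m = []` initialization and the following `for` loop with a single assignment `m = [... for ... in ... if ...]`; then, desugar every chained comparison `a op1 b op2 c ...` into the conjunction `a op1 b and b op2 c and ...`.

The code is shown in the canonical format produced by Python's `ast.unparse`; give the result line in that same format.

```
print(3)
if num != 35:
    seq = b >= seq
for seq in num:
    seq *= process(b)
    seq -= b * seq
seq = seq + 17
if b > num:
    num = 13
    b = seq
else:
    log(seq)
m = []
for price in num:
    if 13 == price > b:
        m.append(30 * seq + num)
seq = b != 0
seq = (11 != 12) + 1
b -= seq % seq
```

Transformed code:
print(3)
if num != 35:
    seq = b >= seq
for seq in num:
    seq *= process(b)
    seq -= b * seq
seq = seq + 17
if b > num:
    num = 13
    b = seq
else:
    log(seq)
m = [30 * seq + num for price in num if 13 == price and price > b]
seq = b != 0
seq = (11 != 12) + 1
b -= seq % seq

m = [30 * seq + num for price in num if 13 == price and price > b]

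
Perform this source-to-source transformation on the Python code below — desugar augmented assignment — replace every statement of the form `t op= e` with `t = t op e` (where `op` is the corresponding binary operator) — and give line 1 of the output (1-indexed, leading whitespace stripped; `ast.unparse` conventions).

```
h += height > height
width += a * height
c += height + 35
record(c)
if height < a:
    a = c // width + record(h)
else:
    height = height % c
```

Transformed code:
h = h + (height > height)
width = width + a * height
c = c + (height + 35)
record(c)
if height < a:
    a = c // width + record(h)
else:
    height = height % c

h = h + (height > height)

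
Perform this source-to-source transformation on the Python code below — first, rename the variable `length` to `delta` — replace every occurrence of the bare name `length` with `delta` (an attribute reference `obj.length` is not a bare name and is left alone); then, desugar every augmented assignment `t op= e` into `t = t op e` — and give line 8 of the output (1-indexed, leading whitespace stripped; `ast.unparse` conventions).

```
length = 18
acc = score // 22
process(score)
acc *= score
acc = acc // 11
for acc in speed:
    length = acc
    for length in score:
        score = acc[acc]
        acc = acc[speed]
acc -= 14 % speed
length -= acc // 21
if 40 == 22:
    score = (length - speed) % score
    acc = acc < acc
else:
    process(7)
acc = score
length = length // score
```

Transformed code:
delta = 18
acc = score // 22
process(score)
acc = acc * score
acc = acc // 11
for acc in speed:
    delta = acc
    for delta in score:
        score = acc[acc]
        acc = acc[speed]
acc = acc - 14 % speed
delta = delta - acc // 21
if 40 == 22:
    score = (delta - speed) % score
    acc = acc < acc
else:
    process(7)
acc = score
delta = delta // score

for delta in score:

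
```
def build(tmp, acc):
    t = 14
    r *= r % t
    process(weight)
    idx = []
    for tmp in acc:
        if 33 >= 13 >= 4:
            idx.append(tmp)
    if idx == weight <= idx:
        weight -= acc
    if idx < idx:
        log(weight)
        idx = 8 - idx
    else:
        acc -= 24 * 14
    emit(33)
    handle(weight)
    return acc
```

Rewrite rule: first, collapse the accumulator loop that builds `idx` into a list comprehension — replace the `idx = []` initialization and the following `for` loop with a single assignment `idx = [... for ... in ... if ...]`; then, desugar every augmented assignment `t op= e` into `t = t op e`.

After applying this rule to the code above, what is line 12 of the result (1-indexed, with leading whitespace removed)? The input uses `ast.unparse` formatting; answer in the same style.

Transformed code:
def build(tmp, acc):
    t = 14
    r = r * (r % t)
    process(weight)
    idx = [tmp for tmp in acc if 33 >= 13 >= 4]
    if idx == weight <= idx:
        weight = weight - acc
    if idx < idx:
        log(weight)
        idx = 8 - idx
    else:
        acc = acc - 24 * 14
    emit(33)
    handle(weight)
    return acc

acc = acc - 24 * 14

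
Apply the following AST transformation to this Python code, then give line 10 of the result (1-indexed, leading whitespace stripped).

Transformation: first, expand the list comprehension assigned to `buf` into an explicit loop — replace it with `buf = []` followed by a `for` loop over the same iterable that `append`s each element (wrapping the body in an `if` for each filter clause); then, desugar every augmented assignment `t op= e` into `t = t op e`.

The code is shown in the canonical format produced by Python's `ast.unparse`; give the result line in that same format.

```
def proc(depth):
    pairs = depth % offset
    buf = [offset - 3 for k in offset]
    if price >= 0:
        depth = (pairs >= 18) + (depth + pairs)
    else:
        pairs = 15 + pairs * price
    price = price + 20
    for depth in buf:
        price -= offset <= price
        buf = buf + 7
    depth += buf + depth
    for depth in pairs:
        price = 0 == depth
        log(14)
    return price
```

Transformed code:
def proc(depth):
    pairs = depth % offset
    buf = []
    for k in offset:
        buf.append(offset - 3)
    if price >= 0:
        depth = (pairs >= 18) + (depth + pairs)
    else:
        pairs = 15 + pairs * price
    price = price + 20
    for depth in buf:
        price = price - (offset <= price)
        buf = buf + 7
    depth = depth + (buf + depth)
    for depth in pairs:
        price = 0 == depth
        log(14)
    return price

price = price + 20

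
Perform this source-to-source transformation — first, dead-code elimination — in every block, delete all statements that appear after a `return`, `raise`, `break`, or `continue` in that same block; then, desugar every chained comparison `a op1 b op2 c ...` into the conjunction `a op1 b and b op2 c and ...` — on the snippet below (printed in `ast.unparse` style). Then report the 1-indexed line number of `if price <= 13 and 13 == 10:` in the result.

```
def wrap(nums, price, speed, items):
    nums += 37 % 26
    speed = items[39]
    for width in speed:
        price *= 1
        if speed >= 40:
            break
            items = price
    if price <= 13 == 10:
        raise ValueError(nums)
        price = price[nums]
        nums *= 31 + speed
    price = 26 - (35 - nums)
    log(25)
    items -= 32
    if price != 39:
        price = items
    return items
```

8

Transformed code:
def wrap(nums, price, speed, items):
    nums += 37 % 26
    speed = items[39]
    for width in speed:
        price *= 1
        if speed >= 40:
            break
    if price <= 13 and 13 == 10:
        raise ValueError(nums)
    price = 26 - (35 - nums)
    log(25)
    items -= 32
    if price != 39:
        price = items
    return items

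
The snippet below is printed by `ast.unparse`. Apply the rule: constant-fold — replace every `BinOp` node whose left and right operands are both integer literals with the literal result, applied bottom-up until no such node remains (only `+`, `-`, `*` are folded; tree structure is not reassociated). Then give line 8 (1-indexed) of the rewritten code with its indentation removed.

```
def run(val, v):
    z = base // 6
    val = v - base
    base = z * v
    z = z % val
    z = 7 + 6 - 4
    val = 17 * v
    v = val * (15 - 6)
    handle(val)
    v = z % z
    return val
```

v = val * 9

Transformed code:
def run(val, v):
    z = base // 6
    val = v - base
    base = z * v
    z = z % val
    z = 9
    val = 17 * v
    v = val * 9
    handle(val)
    v = z % z
    return val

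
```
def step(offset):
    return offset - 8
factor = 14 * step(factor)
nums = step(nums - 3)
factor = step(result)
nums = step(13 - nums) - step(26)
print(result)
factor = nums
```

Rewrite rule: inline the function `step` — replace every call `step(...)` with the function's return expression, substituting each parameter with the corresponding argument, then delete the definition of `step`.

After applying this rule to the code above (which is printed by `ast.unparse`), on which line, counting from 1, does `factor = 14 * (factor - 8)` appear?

1

Transformed code:
factor = 14 * (factor - 8)
nums = nums - 3 - 8
factor = result - 8
nums = 13 - nums - 8 - (26 - 8)
print(result)
factor = nums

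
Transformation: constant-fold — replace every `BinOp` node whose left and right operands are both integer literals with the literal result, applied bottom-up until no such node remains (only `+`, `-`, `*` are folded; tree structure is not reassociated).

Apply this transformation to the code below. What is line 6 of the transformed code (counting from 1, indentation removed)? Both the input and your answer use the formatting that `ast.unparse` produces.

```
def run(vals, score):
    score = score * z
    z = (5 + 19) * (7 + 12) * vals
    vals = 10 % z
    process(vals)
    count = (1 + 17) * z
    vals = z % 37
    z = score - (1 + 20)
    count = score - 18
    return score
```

Transformed code:
def run(vals, score):
    score = score * z
    z = 456 * vals
    vals = 10 % z
    process(vals)
    count = 18 * z
    vals = z % 37
    z = score - 21
    count = score - 18
    return score

count = 18 * z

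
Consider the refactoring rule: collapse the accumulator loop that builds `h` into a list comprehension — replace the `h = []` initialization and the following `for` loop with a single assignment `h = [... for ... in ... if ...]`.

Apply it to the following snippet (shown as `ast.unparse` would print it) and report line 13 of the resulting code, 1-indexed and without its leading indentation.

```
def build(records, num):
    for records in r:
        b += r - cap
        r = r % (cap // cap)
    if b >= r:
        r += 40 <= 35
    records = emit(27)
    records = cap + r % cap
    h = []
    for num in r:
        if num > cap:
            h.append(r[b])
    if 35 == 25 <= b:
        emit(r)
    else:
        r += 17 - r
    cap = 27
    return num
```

r += 17 - r

Transformed code:
def build(records, num):
    for records in r:
        b += r - cap
        r = r % (cap // cap)
    if b >= r:
        r += 40 <= 35
    records = emit(27)
    records = cap + r % cap
    h = [r[b] for num in r if num > cap]
    if 35 == 25 <= b:
        emit(r)
    else:
        r += 17 - r
    cap = 27
    return num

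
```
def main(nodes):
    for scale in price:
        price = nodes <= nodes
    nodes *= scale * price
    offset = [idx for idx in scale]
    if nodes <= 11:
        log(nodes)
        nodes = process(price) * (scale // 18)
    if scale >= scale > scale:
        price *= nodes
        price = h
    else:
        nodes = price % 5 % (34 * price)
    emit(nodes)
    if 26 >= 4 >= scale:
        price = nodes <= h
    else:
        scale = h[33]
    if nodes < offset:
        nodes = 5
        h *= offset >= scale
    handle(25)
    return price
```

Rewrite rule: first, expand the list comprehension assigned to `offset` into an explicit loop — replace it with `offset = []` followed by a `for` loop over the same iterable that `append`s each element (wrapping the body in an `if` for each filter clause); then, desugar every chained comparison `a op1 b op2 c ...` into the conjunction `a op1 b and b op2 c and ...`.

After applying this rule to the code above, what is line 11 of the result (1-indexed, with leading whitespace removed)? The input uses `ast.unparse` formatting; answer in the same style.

if scale >= scale and scale > scale:

Transformed code:
def main(nodes):
    for scale in price:
        price = nodes <= nodes
    nodes *= scale * price
    offset = []
    for idx in scale:
        offset.append(idx)
    if nodes <= 11:
        log(nodes)
        nodes = process(price) * (scale // 18)
    if scale >= scale and scale > scale:
        price *= nodes
        price = h
    else:
        nodes = price % 5 % (34 * price)
    emit(nodes)
    if 26 >= 4 and 4 >= scale:
        price = nodes <= h
    else:
        scale = h[33]
    if nodes < offset:
        nodes = 5
        h *= offset >= scale
    handle(25)
    return price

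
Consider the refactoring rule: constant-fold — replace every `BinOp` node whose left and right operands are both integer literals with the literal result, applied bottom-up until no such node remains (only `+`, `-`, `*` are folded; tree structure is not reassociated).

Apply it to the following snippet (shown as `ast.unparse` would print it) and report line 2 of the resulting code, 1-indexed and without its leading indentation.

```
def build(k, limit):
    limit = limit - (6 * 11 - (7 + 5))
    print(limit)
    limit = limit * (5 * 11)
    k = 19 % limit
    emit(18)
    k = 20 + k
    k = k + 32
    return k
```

limit = limit - 54

Transformed code:
def build(k, limit):
    limit = limit - 54
    print(limit)
    limit = limit * 55
    k = 19 % limit
    emit(18)
    k = 20 + k
    k = k + 32
    return k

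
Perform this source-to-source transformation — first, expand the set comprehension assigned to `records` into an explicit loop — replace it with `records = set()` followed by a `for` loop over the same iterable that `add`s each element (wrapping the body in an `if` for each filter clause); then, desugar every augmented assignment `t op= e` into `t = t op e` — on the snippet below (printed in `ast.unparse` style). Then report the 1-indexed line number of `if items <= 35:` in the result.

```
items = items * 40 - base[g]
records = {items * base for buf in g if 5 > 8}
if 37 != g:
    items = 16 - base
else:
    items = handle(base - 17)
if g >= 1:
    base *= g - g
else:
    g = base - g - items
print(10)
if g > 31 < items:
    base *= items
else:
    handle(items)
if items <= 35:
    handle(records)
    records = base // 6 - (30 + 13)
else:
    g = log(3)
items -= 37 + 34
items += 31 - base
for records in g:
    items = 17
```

Transformed code:
items = items * 40 - base[g]
records = set()
for buf in g:
    if 5 > 8:
        records.add(items * base)
if 37 != g:
    items = 16 - base
else:
    items = handle(base - 17)
if g >= 1:
    base = base * (g - g)
else:
    g = base - g - items
print(10)
if g > 31 < items:
    base = base * items
else:
    handle(items)
if items <= 35:
    handle(records)
    records = base // 6 - (30 + 13)
else:
    g = log(3)
items = items - (37 + 34)
items = items + (31 - base)
for records in g:
    items = 17

19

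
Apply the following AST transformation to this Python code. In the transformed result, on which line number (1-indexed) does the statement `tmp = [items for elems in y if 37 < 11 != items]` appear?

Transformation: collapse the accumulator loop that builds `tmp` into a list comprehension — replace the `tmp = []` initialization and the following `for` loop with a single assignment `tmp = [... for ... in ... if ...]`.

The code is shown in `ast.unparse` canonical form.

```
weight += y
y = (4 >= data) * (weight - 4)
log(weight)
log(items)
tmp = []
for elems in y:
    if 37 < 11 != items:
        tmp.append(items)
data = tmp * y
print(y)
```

Transformed code:
weight += y
y = (4 >= data) * (weight - 4)
log(weight)
log(items)
tmp = [items for elems in y if 37 < 11 != items]
data = tmp * y
print(y)

5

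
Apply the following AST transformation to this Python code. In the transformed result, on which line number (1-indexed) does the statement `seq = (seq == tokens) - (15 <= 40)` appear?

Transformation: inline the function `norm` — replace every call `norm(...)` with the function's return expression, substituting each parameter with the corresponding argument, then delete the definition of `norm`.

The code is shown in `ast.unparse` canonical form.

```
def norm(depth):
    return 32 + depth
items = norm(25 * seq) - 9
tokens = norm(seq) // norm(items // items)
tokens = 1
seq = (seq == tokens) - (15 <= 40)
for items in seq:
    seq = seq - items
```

4

Transformed code:
items = 32 + 25 * seq - 9
tokens = (32 + seq) // (32 + items // items)
tokens = 1
seq = (seq == tokens) - (15 <= 40)
for items in seq:
    seq = seq - items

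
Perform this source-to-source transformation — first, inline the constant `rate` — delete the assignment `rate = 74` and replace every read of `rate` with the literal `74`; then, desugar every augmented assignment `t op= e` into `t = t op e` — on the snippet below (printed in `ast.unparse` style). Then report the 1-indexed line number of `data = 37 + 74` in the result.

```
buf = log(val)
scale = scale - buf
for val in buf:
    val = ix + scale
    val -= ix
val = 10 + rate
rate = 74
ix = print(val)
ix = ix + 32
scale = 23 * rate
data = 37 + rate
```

Transformed code:
buf = log(val)
scale = scale - buf
for val in buf:
    val = ix + scale
    val = val - ix
val = 10 + 74
ix = print(val)
ix = ix + 32
scale = 23 * 74
data = 37 + 74

10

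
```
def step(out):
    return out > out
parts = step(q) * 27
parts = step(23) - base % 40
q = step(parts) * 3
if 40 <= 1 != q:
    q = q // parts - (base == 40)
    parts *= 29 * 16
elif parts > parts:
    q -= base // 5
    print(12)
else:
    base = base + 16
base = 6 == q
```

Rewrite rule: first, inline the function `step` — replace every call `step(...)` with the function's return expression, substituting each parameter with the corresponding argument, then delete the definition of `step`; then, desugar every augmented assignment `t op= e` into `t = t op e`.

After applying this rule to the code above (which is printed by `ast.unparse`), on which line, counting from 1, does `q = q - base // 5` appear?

8

Transformed code:
parts = (q > q) * 27
parts = (23 > 23) - base % 40
q = (parts > parts) * 3
if 40 <= 1 != q:
    q = q // parts - (base == 40)
    parts = parts * (29 * 16)
elif parts > parts:
    q = q - base // 5
    print(12)
else:
    base = base + 16
base = 6 == q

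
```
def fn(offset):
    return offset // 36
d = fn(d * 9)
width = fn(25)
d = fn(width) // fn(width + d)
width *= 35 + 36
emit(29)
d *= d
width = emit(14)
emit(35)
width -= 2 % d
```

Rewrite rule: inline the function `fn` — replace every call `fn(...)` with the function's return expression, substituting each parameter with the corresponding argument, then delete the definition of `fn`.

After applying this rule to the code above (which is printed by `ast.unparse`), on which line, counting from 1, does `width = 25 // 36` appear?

Transformed code:
d = d * 9 // 36
width = 25 // 36
d = width // 36 // ((width + d) // 36)
width *= 35 + 36
emit(29)
d *= d
width = emit(14)
emit(35)
width -= 2 % d

2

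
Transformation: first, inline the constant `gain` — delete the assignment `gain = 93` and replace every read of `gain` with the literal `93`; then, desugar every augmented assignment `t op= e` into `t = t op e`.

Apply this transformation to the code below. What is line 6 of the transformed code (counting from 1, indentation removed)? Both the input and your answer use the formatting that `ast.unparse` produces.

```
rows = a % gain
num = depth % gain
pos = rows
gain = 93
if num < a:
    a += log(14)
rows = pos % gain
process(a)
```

Transformed code:
rows = a % 93
num = depth % 93
pos = rows
if num < a:
    a = a + log(14)
rows = pos % 93
process(a)

rows = pos % 93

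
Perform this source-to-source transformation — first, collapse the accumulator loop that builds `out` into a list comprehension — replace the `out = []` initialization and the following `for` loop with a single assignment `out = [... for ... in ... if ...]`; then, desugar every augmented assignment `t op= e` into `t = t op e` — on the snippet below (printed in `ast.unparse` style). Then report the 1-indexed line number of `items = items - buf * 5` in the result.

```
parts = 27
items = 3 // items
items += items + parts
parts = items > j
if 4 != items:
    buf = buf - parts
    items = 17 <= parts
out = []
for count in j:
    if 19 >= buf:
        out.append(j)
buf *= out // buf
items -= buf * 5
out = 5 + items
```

10

Transformed code:
parts = 27
items = 3 // items
items = items + (items + parts)
parts = items > j
if 4 != items:
    buf = buf - parts
    items = 17 <= parts
out = [j for count in j if 19 >= buf]
buf = buf * (out // buf)
items = items - buf * 5
out = 5 + items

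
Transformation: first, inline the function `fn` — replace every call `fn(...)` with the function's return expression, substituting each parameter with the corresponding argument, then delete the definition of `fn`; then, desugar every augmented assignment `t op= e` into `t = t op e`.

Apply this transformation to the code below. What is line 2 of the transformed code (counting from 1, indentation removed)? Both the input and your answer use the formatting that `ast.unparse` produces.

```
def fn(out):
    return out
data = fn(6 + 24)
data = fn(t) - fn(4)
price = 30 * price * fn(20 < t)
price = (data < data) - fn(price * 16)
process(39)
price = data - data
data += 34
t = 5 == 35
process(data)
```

data = t - 4

Transformed code:
data = 6 + 24
data = t - 4
price = 30 * price * (20 < t)
price = (data < data) - price * 16
process(39)
price = data - data
data = data + 34
t = 5 == 35
process(data)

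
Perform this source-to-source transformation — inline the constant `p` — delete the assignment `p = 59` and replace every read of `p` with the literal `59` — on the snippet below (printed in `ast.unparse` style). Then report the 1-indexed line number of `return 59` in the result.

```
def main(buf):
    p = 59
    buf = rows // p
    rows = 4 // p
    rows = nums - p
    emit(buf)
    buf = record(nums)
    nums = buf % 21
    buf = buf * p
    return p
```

9

Transformed code:
def main(buf):
    buf = rows // 59
    rows = 4 // 59
    rows = nums - 59
    emit(buf)
    buf = record(nums)
    nums = buf % 21
    buf = buf * 59
    return 59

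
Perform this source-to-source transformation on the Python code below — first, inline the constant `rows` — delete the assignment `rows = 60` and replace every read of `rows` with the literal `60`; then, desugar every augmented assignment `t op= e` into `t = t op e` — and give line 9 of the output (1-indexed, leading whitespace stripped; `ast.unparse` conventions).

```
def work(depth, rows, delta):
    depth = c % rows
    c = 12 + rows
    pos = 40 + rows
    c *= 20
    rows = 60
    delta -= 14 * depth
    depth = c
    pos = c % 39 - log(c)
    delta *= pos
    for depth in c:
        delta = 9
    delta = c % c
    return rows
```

delta = delta * pos

Transformed code:
def work(depth, rows, delta):
    depth = c % 60
    c = 12 + 60
    pos = 40 + 60
    c = c * 20
    delta = delta - 14 * depth
    depth = c
    pos = c % 39 - log(c)
    delta = delta * pos
    for depth in c:
        delta = 9
    delta = c % c
    return 60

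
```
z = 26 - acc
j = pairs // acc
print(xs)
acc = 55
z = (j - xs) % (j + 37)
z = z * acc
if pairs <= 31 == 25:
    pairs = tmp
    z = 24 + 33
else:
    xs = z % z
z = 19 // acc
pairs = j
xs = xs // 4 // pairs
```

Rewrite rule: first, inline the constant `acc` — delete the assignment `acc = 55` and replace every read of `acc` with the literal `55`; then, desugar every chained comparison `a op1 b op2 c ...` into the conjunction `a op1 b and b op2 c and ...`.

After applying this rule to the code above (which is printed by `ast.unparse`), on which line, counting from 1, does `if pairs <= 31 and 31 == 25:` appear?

6

Transformed code:
z = 26 - 55
j = pairs // 55
print(xs)
z = (j - xs) % (j + 37)
z = z * 55
if pairs <= 31 and 31 == 25:
    pairs = tmp
    z = 24 + 33
else:
    xs = z % z
z = 19 // 55
pairs = j
xs = xs // 4 // pairs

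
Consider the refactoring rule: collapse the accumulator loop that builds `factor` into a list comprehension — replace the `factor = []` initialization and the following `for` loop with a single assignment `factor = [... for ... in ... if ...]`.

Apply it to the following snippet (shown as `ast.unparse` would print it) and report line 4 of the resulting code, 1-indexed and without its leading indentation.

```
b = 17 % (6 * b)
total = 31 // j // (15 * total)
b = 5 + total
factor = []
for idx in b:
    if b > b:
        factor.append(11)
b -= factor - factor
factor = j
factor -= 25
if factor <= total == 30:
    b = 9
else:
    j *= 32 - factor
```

factor = [11 for idx in b if b > b]

Transformed code:
b = 17 % (6 * b)
total = 31 // j // (15 * total)
b = 5 + total
factor = [11 for idx in b if b > b]
b -= factor - factor
factor = j
factor -= 25
if factor <= total == 30:
    b = 9
else:
    j *= 32 - factor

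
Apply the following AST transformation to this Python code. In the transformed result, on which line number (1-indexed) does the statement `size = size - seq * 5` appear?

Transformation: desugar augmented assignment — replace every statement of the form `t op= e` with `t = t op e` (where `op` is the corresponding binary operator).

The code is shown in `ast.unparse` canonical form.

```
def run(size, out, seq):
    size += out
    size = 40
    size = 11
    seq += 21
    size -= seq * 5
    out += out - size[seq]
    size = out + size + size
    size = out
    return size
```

Transformed code:
def run(size, out, seq):
    size = size + out
    size = 40
    size = 11
    seq = seq + 21
    size = size - seq * 5
    out = out + (out - size[seq])
    size = out + size + size
    size = out
    return size

6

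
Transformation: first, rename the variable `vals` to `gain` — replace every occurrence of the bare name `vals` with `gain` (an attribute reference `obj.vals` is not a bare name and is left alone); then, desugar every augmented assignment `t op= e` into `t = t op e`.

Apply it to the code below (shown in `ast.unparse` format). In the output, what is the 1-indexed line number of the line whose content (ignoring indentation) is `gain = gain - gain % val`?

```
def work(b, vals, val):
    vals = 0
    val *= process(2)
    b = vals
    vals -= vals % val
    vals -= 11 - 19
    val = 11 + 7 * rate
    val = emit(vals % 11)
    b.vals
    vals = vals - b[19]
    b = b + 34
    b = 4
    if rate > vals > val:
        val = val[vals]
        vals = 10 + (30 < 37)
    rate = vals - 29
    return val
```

5

Transformed code:
def work(b, gain, val):
    gain = 0
    val = val * process(2)
    b = gain
    gain = gain - gain % val
    gain = gain - (11 - 19)
    val = 11 + 7 * rate
    val = emit(gain % 11)
    b.vals
    gain = gain - b[19]
    b = b + 34
    b = 4
    if rate > gain > val:
        val = val[gain]
        gain = 10 + (30 < 37)
    rate = gain - 29
    return val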